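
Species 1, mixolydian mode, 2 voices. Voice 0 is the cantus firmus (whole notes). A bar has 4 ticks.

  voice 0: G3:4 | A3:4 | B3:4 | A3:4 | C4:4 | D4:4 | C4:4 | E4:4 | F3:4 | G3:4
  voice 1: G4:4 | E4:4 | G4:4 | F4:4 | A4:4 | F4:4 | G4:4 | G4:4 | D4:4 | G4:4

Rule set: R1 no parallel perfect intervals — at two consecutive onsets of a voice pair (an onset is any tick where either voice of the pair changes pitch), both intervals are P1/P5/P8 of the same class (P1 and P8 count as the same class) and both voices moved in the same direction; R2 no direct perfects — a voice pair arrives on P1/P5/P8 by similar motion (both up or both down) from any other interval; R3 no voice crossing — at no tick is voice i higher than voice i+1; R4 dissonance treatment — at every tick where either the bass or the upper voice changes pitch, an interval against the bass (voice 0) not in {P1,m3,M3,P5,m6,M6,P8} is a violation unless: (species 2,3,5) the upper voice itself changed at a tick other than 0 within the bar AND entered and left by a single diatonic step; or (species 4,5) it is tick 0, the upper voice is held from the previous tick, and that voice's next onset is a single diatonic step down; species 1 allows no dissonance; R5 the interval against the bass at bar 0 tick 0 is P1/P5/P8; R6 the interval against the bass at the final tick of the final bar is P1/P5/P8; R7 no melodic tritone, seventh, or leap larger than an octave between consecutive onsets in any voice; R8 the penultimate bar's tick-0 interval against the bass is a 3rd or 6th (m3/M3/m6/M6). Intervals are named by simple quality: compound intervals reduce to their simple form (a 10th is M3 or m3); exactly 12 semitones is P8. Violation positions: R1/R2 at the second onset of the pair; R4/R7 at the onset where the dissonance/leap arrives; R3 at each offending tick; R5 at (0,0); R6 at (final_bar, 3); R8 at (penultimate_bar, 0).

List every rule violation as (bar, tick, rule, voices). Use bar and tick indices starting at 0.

bar 0: v0=G3 v1=G4 downbeat P8
bar 1: v0=A3 v1=E4 downbeat P5
bar 2: v0=B3 v1=G4 downbeat m6
bar 3: v0=A3 v1=F4 downbeat m6
bar 4: v0=C4 v1=A4 downbeat M6
bar 5: v0=D4 v1=F4 downbeat m3
bar 6: v0=C4 v1=G4 downbeat P5
bar 7: v0=E4 v1=G4 downbeat m3
bar 8: v0=F3 v1=D4 downbeat M6
bar 9: v0=G3 v1=G4 downbeat P8
  -> R7 @ bar 8 tick 0 v(0,): E4->F3 leap 11st
  -> R2 @ bar 9 tick 0 v(0, 1): F3/D4 M6 -> G3/G4 P8 similar

(8, 0, R7, (0,))
(9, 0, R2, (0, 1))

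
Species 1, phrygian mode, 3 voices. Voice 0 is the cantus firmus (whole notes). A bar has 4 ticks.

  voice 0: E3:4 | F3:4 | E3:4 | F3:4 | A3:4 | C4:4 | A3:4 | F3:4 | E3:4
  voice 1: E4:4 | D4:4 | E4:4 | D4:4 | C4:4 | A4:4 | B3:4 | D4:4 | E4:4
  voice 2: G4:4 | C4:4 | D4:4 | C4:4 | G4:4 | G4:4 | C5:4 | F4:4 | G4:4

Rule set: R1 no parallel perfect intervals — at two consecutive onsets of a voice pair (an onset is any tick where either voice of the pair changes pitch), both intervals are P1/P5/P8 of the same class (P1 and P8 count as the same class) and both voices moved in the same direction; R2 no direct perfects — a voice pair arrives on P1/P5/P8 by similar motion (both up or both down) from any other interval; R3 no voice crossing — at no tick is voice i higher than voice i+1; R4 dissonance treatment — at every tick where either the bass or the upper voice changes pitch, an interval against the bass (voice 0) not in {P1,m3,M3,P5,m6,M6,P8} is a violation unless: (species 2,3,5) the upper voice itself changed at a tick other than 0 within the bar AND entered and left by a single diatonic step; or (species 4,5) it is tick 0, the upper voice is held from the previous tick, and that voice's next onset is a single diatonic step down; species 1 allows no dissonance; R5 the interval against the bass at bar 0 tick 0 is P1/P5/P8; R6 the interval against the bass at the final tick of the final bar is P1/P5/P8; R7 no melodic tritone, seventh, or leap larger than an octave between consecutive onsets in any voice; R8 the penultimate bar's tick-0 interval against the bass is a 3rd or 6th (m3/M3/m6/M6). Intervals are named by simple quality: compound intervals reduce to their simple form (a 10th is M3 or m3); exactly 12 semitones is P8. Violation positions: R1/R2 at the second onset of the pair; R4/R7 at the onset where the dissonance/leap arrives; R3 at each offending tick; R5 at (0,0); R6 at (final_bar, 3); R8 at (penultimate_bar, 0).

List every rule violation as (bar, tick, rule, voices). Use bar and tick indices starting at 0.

bar 0: v0=E3 v1=E4 v2=G4 downbeat m3
bar 1: v0=F3 v1=D4 v2=C4 downbeat P5
bar 2: v0=E3 v1=E4 v2=D4 downbeat m7
bar 3: v0=F3 v1=D4 v2=C4 downbeat P5
bar 4: v0=A3 v1=C4 v2=G4 downbeat m7
bar 5: v0=C4 v1=A4 v2=G4 downbeat P5
bar 6: v0=A3 v1=B3 v2=C5 downbeat m3
bar 7: v0=F3 v1=D4 v2=F4 downbeat P8
bar 8: v0=E3 v1=E4 v2=G4 downbeat m3
  -> R5 @ bar 0 tick 0 v(0, 2): opens on m3
  -> R3 @ bar 1 tick 0 v(1, 2): D4 above C4
  -> R3 @ bar 1 tick 1 v(1, 2): D4 above C4
  -> R3 @ bar 1 tick 2 v(1, 2): D4 above C4
  -> R3 @ bar 1 tick 3 v(1, 2): D4 above C4
  -> R3 @ bar 2 tick 0 v(1, 2): E4 above D4
  -> R4 @ bar 2 tick 0 v(0, 2): E3/D4 m7 untreated
  -> R3 @ bar 2 tick 1 v(1, 2): E4 above D4
  -> R3 @ bar 2 tick 2 v(1, 2): E4 above D4
  -> R3 @ bar 2 tick 3 v(1, 2): E4 above D4
  -> R3 @ bar 3 tick 0 v(1, 2): D4 above C4
  -> R3 @ bar 3 tick 1 v(1, 2): D4 above C4
  -> R3 @ bar 3 tick 2 v(1, 2): D4 above C4
  -> R3 @ bar 3 tick 3 v(1, 2): D4 above C4
  -> R4 @ bar 4 tick 0 v(0, 2): A3/G4 m7 untreated
  -> R3 @ bar 5 tick 0 v(1, 2): A4 above G4
  -> R3 @ bar 5 tick 1 v(1, 2): A4 above G4
  -> R3 @ bar 5 tick 2 v(1, 2): A4 above G4
  -> R3 @ bar 5 tick 3 v(1, 2): A4 above G4
  -> R4 @ bar 6 tick 0 v(0, 1): A3/B3 M2 untreated
  -> R7 @ bar 6 tick 0 v(1,): A4->B3 leap 10st
  -> R2 @ bar 7 tick 0 v(0, 2): A3/C5 m3 -> F3/F4 P8 similar
  -> R8 @ bar 7 tick 0 v(0, 2): penult P8 not 3rd/6th
  -> R6 @ bar 8 tick 3 v(0, 2): closes on m3

(0, 0, R5, (0, 2))
(1, 0, R3, (1, 2))
(1, 1, R3, (1, 2))
(1, 2, R3, (1, 2))
(1, 3, R3, (1, 2))
(2, 0, R3, (1, 2))
(2, 0, R4, (0, 2))
(2, 1, R3, (1, 2))
(2, 2, R3, (1, 2))
(2, 3, R3, (1, 2))
(3, 0, R3, (1, 2))
(3, 1, R3, (1, 2))
(3, 2, R3, (1, 2))
(3, 3, R3, (1, 2))
(4, 0, R4, (0, 2))
(5, 0, R3, (1, 2))
(5, 1, R3, (1, 2))
(5, 2, R3, (1, 2))
(5, 3, R3, (1, 2))
(6, 0, R4, (0, 1))
(6, 0, R7, (1,))
(7, 0, R2, (0, 2))
(7, 0, R8, (0, 2))
(8, 3, R6, (0, 2))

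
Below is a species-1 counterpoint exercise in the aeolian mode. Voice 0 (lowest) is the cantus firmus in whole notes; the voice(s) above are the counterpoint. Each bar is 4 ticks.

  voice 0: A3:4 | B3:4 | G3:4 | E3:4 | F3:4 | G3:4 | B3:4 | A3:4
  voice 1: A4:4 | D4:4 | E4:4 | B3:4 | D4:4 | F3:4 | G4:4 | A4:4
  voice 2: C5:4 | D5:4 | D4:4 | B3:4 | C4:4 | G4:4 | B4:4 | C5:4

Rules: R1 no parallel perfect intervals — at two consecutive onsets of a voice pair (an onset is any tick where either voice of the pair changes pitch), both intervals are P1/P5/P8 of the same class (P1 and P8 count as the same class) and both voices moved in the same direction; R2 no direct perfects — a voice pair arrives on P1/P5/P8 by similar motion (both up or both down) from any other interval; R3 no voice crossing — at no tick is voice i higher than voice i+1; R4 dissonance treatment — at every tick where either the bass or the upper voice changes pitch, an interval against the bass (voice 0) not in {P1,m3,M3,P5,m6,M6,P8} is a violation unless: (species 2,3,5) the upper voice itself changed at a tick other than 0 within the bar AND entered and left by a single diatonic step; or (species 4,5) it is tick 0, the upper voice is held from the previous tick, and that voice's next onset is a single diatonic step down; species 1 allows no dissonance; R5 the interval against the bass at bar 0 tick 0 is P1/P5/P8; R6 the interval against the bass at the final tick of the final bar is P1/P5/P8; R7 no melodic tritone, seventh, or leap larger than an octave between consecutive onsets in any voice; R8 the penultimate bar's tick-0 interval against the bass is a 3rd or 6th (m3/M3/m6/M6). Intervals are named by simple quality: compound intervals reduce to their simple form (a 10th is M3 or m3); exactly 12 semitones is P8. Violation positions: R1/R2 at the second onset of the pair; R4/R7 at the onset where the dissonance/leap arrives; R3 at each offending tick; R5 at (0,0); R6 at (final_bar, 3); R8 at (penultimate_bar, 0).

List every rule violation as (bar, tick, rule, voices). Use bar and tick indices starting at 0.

bar 0: v0=A3 v1=A4 v2=C5 downbeat m3
bar 1: v0=B3 v1=D4 v2=D5 downbeat m3
bar 2: v0=G3 v1=E4 v2=D4 downbeat P5
bar 3: v0=E3 v1=B3 v2=B3 downbeat P5
bar 4: v0=F3 v1=D4 v2=C4 downbeat P5
bar 5: v0=G3 v1=F3 v2=G4 downbeat P8
bar 6: v0=B3 v1=G4 v2=B4 downbeat P8
bar 7: v0=A3 v1=A4 v2=C5 downbeat m3
  -> R5 @ bar 0 tick 0 v(0, 2): opens on m3
  -> R2 @ bar 2 tick 0 v(0, 2): B3/D5 m3 -> G3/D4 P5 similar
  -> R3 @ bar 2 tick 0 v(1, 2): E4 above D4
  -> R3 @ bar 2 tick 1 v(1, 2): E4 above D4
  -> R3 @ bar 2 tick 2 v(1, 2): E4 above D4
  -> R3 @ bar 2 tick 3 v(1, 2): E4 above D4
  -> R1 @ bar 3 tick 0 v(0, 2): G3/D4 P5 -> E3/B3 P5 similar
  -> R2 @ bar 3 tick 0 v(0, 1): G3/E4 M6 -> E3/B3 P5 similar
  -> R2 @ bar 3 tick 0 v(1, 2): E4/D4 M2 -> B3/B3 P1 similar
  -> R1 @ bar 4 tick 0 v(0, 2): E3/B3 P5 -> F3/C4 P5 similar
  -> R3 @ bar 4 tick 0 v(1, 2): D4 above C4
  -> R3 @ bar 4 tick 1 v(1, 2): D4 above C4
  -> R3 @ bar 4 tick 2 v(1, 2): D4 above C4
  -> R3 @ bar 4 tick 3 v(1, 2): D4 above C4
  -> R2 @ bar 5 tick 0 v(0, 2): F3/C4 P5 -> G3/G4 P8 similar
  -> R3 @ bar 5 tick 0 v(0, 1): G3 above F3
  -> R4 @ bar 5 tick 0 v(0, 1): G3/F3 M2 untreated
  -> R3 @ bar 5 tick 1 v(0, 1): G3 above F3
  -> R3 @ bar 5 tick 2 v(0, 1): G3 above F3
  -> R3 @ bar 5 tick 3 v(0, 1): G3 above F3
  -> R1 @ bar 6 tick 0 v(0, 2): G3/G4 P8 -> B3/B4 P8 similar
  -> R7 @ bar 6 tick 0 v(1,): F3->G4 leap 14st
  -> R8 @ bar 6 tick 0 v(0, 2): penult P8 not 3rd/6th
  -> R6 @ bar 7 tick 3 v(0, 2): closes on m3

(0, 0, R5, (0, 2))
(2, 0, R2, (0, 2))
(2, 0, R3, (1, 2))
(2, 1, R3, (1, 2))
(2, 2, R3, (1, 2))
(2, 3, R3, (1, 2))
(3, 0, R1, (0, 2))
(3, 0, R2, (0, 1))
(3, 0, R2, (1, 2))
(4, 0, R1, (0, 2))
(4, 0, R3, (1, 2))
(4, 1, R3, (1, 2))
(4, 2, R3, (1, 2))
(4, 3, R3, (1, 2))
(5, 0, R2, (0, 2))
(5, 0, R3, (0, 1))
(5, 0, R4, (0, 1))
(5, 1, R3, (0, 1))
(5, 2, R3, (0, 1))
(5, 3, R3, (0, 1))
(6, 0, R1, (0, 2))
(6, 0, R7, (1,))
(6, 0, R8, (0, 2))
(7, 3, R6, (0, 2))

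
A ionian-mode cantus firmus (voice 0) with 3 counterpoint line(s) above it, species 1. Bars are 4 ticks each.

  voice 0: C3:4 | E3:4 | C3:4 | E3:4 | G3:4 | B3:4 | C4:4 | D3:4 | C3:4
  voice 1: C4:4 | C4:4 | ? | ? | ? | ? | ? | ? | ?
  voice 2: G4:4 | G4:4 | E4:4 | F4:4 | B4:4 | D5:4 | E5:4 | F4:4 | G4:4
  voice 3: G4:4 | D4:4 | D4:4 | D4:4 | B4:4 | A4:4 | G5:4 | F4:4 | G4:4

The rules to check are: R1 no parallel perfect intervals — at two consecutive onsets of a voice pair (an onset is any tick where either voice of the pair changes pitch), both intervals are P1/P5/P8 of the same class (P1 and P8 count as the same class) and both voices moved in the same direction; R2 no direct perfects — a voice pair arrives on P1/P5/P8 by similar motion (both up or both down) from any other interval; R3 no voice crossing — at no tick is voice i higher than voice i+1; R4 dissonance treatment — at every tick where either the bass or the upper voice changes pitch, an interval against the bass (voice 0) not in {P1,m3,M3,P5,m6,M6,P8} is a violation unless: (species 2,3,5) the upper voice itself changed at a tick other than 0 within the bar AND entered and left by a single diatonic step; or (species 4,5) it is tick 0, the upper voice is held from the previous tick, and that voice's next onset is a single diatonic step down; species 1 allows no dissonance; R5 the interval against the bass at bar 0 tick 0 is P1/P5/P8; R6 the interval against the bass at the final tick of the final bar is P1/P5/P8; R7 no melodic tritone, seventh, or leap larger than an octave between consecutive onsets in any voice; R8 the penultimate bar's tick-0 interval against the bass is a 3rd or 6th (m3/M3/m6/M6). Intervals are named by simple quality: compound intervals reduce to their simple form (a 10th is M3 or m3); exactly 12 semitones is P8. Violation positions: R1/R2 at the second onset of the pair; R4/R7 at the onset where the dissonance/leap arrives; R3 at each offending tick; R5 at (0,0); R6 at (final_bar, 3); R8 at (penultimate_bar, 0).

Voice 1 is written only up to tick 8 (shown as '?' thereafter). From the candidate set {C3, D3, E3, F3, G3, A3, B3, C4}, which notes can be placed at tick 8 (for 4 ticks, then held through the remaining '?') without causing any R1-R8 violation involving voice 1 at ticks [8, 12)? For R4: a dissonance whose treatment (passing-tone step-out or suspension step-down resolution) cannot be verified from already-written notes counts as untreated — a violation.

{C4}

C3: violates R2
D3: violates R4,R7
E3: violates R2
F3: violates R4
G3: violates R2
A3: violates R1
B3: violates R4
C4: legal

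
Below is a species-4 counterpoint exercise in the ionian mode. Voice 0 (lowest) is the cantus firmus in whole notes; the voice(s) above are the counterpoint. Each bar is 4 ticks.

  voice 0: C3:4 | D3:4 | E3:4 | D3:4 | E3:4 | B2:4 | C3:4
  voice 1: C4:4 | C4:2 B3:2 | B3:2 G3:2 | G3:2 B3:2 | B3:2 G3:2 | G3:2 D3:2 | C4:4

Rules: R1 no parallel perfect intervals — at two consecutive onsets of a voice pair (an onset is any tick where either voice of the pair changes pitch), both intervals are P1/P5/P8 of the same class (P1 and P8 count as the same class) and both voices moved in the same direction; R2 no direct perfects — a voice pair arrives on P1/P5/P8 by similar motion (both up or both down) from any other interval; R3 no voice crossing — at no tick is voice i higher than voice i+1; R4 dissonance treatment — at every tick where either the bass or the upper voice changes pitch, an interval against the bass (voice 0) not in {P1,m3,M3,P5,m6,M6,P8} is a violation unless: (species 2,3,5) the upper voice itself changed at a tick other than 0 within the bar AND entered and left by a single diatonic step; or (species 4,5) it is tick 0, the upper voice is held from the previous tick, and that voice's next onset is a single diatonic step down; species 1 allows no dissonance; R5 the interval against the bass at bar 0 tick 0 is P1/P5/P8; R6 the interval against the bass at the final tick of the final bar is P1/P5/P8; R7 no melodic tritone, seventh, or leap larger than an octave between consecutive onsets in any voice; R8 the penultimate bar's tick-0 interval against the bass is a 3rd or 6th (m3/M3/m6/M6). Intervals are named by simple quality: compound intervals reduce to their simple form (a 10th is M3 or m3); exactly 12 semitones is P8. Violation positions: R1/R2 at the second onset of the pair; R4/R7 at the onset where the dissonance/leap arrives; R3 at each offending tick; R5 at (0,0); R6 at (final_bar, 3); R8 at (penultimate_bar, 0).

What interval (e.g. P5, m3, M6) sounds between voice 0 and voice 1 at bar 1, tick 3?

voice 0=D3 voice 1=B3 -> M6

M6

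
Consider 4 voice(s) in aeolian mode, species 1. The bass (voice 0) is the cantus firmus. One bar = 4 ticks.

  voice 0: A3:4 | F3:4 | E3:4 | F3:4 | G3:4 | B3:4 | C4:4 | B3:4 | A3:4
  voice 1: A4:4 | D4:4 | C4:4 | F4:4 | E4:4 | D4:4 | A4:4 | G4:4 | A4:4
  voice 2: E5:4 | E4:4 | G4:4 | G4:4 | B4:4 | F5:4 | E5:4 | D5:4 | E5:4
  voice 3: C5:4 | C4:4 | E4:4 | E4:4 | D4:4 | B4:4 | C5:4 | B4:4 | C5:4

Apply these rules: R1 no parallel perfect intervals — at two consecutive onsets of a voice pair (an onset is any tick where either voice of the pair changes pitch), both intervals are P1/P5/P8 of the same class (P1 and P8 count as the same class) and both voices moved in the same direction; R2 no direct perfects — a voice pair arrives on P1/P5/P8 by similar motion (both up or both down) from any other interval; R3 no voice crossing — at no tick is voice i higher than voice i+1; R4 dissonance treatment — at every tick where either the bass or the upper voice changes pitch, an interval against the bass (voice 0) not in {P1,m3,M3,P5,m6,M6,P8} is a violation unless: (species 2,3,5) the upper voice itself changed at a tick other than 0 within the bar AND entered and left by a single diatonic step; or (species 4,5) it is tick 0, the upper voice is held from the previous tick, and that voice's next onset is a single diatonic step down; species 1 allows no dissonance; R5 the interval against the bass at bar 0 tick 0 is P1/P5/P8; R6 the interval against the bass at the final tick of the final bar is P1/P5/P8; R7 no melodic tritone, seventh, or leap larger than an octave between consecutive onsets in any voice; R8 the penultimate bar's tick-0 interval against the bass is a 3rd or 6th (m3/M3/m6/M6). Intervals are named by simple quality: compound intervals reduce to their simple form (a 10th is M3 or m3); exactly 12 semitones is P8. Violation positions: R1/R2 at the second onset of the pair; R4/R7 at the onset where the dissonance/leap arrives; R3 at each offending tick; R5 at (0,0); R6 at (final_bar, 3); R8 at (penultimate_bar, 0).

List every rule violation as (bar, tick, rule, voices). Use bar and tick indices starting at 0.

(0, 0, R3, (2, 3))
(0, 0, R5, (0, 3))
(0, 1, R3, (2, 3))
(0, 2, R3, (2, 3))
(0, 3, R3, (2, 3))
(1, 0, R2, (0, 3))
(1, 0, R3, (2, 3))
(1, 0, R4, (0, 2))
(1, 1, R3, (2, 3))
(1, 2, R3, (2, 3))
(1, 3, R3, (2, 3))
(2, 0, R3, (2, 3))
(2, 1, R3, (2, 3))
(2, 2, R3, (2, 3))
(2, 3, R3, (2, 3))
(3, 0, R2, (0, 1))
(3, 0, R3, (2, 3))
(3, 0, R4, (0, 2))
(3, 0, R4, (0, 3))
(3, 1, R3, (2, 3))
(3, 2, R3, (2, 3))
(3, 3, R3, (2, 3))
(4, 0, R3, (2, 3))
(4, 1, R3, (2, 3))
(4, 2, R3, (2, 3))
(4, 3, R3, (2, 3))
(5, 0, R2, (0, 3))
(5, 0, R3, (2, 3))
(5, 0, R4, (0, 2))
(5, 0, R7, (2,))
(5, 1, R3, (2, 3))
(5, 2, R3, (2, 3))
(5, 3, R3, (2, 3))
(6, 0, R1, (0, 3))
(6, 0, R3, (2, 3))
(6, 1, R3, (2, 3))
(6, 2, R3, (2, 3))
(6, 3, R3, (2, 3))
(7, 0, R1, (0, 3))
(7, 0, R1, (1, 2))
(7, 0, R3, (2, 3))
(7, 0, R8, (0, 3))
(7, 1, R3, (2, 3))
(7, 2, R3, (2, 3))
(7, 3, R3, (2, 3))
(8, 0, R1, (1, 2))
(8, 0, R3, (2, 3))
(8, 1, R3, (2, 3))
(8, 2, R3, (2, 3))
(8, 3, R3, (2, 3))
(8, 3, R6, (0, 3))

bar 0: v0=A3 v1=A4 v2=E5 v3=C5 downbeat m3
bar 1: v0=F3 v1=D4 v2=E4 v3=C4 downbeat P5
bar 2: v0=E3 v1=C4 v2=G4 v3=E4 downbeat P8
bar 3: v0=F3 v1=F4 v2=G4 v3=E4 downbeat M7
bar 4: v0=G3 v1=E4 v2=B4 v3=D4 downbeat P5
bar 5: v0=B3 v1=D4 v2=F5 v3=B4 downbeat P8
bar 6: v0=C4 v1=A4 v2=E5 v3=C5 downbeat P8
bar 7: v0=B3 v1=G4 v2=D5 v3=B4 downbeat P8
bar 8: v0=A3 v1=A4 v2=E5 v3=C5 downbeat m3
  -> R3 @ bar 0 tick 0 v(2, 3): E5 above C5
  -> R5 @ bar 0 tick 0 v(0, 3): opens on m3
  -> R3 @ bar 0 tick 1 v(2, 3): E5 above C5
  -> R3 @ bar 0 tick 2 v(2, 3): E5 above C5
  -> R3 @ bar 0 tick 3 v(2, 3): E5 above C5
  -> R2 @ bar 1 tick 0 v(0, 3): A3/C5 m3 -> F3/C4 P5 similar
  -> R3 @ bar 1 tick 0 v(2, 3): E4 above C4
  -> R4 @ bar 1 tick 0 v(0, 2): F3/E4 M7 untreated
  -> R3 @ bar 1 tick 1 v(2, 3): E4 above C4
  -> R3 @ bar 1 tick 2 v(2, 3): E4 above C4
  -> R3 @ bar 1 tick 3 v(2, 3): E4 above C4
  -> R3 @ bar 2 tick 0 v(2, 3): G4 above E4
  -> R3 @ bar 2 tick 1 v(2, 3): G4 above E4
  -> R3 @ bar 2 tick 2 v(2, 3): G4 above E4
  -> R3 @ bar 2 tick 3 v(2, 3): G4 above E4
  -> R2 @ bar 3 tick 0 v(0, 1): E3/C4 m6 -> F3/F4 P8 similar
  -> R3 @ bar 3 tick 0 v(2, 3): G4 above E4
  -> R4 @ bar 3 tick 0 v(0, 2): F3/G4 M2 untreated
  -> R4 @ bar 3 tick 0 v(0, 3): F3/E4 M7 untreated
  -> R3 @ bar 3 tick 1 v(2, 3): G4 above E4
  -> R3 @ bar 3 tick 2 v(2, 3): G4 above E4
  -> R3 @ bar 3 tick 3 v(2, 3): G4 above E4
  -> R3 @ bar 4 tick 0 v(2, 3): B4 above D4
  -> R3 @ bar 4 tick 1 v(2, 3): B4 above D4
  -> R3 @ bar 4 tick 2 v(2, 3): B4 above D4
  -> R3 @ bar 4 tick 3 v(2, 3): B4 above D4
  -> R2 @ bar 5 tick 0 v(0, 3): G3/D4 P5 -> B3/B4 P8 similar
  -> R3 @ bar 5 tick 0 v(2, 3): F5 above B4
  -> R4 @ bar 5 tick 0 v(0, 2): B3/F5 TT untreated
  -> R7 @ bar 5 tick 0 v(2,): B4->F5 leap 6st
  -> R3 @ bar 5 tick 1 v(2, 3): F5 above B4
  -> R3 @ bar 5 tick 2 v(2, 3): F5 above B4
  -> R3 @ bar 5 tick 3 v(2, 3): F5 above B4
  -> R1 @ bar 6 tick 0 v(0, 3): B3/B4 P8 -> C4/C5 P8 similar
  -> R3 @ bar 6 tick 0 v(2, 3): E5 above C5
  -> R3 @ bar 6 tick 1 v(2, 3): E5 above C5
  -> R3 @ bar 6 tick 2 v(2, 3): E5 above C5
  -> R3 @ bar 6 tick 3 v(2, 3): E5 above C5
  -> R1 @ bar 7 tick 0 v(0, 3): C4/C5 P8 -> B3/B4 P8 similar
  -> R1 @ bar 7 tick 0 v(1, 2): A4/E5 P5 -> G4/D5 P5 similar
  -> R3 @ bar 7 tick 0 v(2, 3): D5 above B4
  -> R8 @ bar 7 tick 0 v(0, 3): penult P8 not 3rd/6th
  -> R3 @ bar 7 tick 1 v(2, 3): D5 above B4
  -> R3 @ bar 7 tick 2 v(2, 3): D5 above B4
  -> R3 @ bar 7 tick 3 v(2, 3): D5 above B4
  -> R1 @ bar 8 tick 0 v(1, 2): G4/D5 P5 -> A4/E5 P5 similar
  -> R3 @ bar 8 tick 0 v(2, 3): E5 above C5
  -> R3 @ bar 8 tick 1 v(2, 3): E5 above C5
  -> R3 @ bar 8 tick 2 v(2, 3): E5 above C5
  -> R3 @ bar 8 tick 3 v(2, 3): E5 above C5
  -> R6 @ bar 8 tick 3 v(0, 3): closes on m3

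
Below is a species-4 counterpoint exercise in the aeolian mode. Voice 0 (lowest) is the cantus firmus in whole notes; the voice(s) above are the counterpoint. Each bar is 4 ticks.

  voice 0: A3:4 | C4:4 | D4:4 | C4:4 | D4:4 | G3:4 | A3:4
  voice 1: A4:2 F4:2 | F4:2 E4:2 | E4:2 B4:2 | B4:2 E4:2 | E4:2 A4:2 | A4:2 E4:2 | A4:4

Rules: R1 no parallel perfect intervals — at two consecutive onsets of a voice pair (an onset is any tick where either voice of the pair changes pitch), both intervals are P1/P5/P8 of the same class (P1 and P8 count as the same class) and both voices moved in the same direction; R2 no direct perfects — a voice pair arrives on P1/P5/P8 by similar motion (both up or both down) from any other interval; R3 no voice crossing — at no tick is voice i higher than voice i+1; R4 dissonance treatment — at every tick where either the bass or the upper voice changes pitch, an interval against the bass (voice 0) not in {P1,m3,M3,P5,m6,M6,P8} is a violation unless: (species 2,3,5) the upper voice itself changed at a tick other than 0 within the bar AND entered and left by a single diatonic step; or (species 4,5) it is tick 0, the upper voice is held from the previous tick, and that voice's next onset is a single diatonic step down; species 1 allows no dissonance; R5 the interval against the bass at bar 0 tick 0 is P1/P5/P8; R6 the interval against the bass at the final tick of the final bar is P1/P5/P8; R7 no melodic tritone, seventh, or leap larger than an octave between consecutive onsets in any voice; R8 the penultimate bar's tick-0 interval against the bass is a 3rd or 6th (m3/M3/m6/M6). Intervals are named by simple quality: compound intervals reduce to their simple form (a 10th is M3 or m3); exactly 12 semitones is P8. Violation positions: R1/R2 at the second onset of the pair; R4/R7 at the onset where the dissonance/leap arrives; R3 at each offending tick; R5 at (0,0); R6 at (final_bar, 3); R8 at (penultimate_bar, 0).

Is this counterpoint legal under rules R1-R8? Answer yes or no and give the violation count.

No (6 violations)

bar 0: v0=A3 v1=A4 (P8)
bar 1: v0=C4 v1=F4 (P4)
bar 2: v0=D4 v1=E4 (M2)
bar 3: v0=C4 v1=B4 (M7)
bar 4: v0=D4 v1=E4 (M2)
bar 5: v0=G3 v1=A4 (M2)
bar 6: v0=A3 v1=A4 (P8)
  R4 @ bar2.0: D4/E4 M2 untreated
  R4 @ bar3.0: C4/B4 M7 untreated
  R4 @ bar4.0: D4/E4 M2 untreated
  R4 @ bar5.0: G3/A4 M2 untreated
  R8 @ bar5.0: penult M2 not 3rd/6th
  R2 @ bar6.0: G3/E4 M6 -> A3/A4 P8 similar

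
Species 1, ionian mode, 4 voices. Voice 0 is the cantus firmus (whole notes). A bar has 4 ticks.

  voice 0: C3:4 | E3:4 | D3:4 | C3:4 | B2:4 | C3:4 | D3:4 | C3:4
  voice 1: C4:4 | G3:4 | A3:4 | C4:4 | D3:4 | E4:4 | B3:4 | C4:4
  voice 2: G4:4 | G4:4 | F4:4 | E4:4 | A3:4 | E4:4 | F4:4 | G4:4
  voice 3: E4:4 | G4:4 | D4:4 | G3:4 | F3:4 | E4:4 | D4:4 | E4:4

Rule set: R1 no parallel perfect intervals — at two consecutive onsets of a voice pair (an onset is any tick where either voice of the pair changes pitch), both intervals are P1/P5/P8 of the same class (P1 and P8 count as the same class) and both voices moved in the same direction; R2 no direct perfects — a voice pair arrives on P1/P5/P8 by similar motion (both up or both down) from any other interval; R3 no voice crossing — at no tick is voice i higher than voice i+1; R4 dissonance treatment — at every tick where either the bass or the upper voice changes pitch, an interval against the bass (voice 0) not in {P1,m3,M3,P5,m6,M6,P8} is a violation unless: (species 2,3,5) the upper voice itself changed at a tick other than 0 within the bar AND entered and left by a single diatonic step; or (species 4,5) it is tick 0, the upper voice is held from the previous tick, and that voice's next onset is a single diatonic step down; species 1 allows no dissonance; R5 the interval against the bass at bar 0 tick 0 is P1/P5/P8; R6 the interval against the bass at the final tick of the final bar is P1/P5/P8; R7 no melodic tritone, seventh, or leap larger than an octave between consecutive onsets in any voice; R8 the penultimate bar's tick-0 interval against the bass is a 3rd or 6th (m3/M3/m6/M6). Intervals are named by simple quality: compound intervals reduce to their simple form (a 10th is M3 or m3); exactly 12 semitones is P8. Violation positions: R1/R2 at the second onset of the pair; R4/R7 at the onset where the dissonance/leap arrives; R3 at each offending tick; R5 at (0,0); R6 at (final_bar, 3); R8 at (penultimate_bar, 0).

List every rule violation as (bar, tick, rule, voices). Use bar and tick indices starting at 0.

bar 0: v0=C3 v1=C4 v2=G4 v3=E4 downbeat M3
bar 1: v0=E3 v1=G3 v2=G4 v3=G4 downbeat m3
bar 2: v0=D3 v1=A3 v2=F4 v3=D4 downbeat P8
bar 3: v0=C3 v1=C4 v2=E4 v3=G3 downbeat P5
bar 4: v0=B2 v1=D3 v2=A3 v3=F3 downbeat TT
bar 5: v0=C3 v1=E4 v2=E4 v3=E4 downbeat M3
bar 6: v0=D3 v1=B3 v2=F4 v3=D4 downbeat P8
bar 7: v0=C3 v1=C4 v2=G4 v3=E4 downbeat M3
  -> R3 @ bar 0 tick 0 v(2, 3): G4 above E4
  -> R5 @ bar 0 tick 0 v(0, 3): opens on M3
  -> R3 @ bar 0 tick 1 v(2, 3): G4 above E4
  -> R3 @ bar 0 tick 2 v(2, 3): G4 above E4
  -> R3 @ bar 0 tick 3 v(2, 3): G4 above E4
  -> R2 @ bar 2 tick 0 v(0, 3): E3/G4 m3 -> D3/D4 P8 similar
  -> R3 @ bar 2 tick 0 v(2, 3): F4 above D4
  -> R3 @ bar 2 tick 1 v(2, 3): F4 above D4
  -> R3 @ bar 2 tick 2 v(2, 3): F4 above D4
  -> R3 @ bar 2 tick 3 v(2, 3): F4 above D4
  -> R2 @ bar 3 tick 0 v(0, 3): D3/D4 P8 -> C3/G3 P5 similar
  -> R3 @ bar 3 tick 0 v(2, 3): E4 above G3
  -> R3 @ bar 3 tick 1 v(2, 3): E4 above G3
  -> R3 @ bar 3 tick 2 v(2, 3): E4 above G3
  -> R3 @ bar 3 tick 3 v(2, 3): E4 above G3
  -> R2 @ bar 4 tick 0 v(1, 2): C4/E4 M3 -> D3/A3 P5 similar
  -> R3 @ bar 4 tick 0 v(2, 3): A3 above F3
  -> R4 @ bar 4 tick 0 v(0, 2): B2/A3 m7 untreated
  -> R4 @ bar 4 tick 0 v(0, 3): B2/F3 TT untreated
  -> R7 @ bar 4 tick 0 v(1,): C4->D3 leap 10st
  -> R3 @ bar 4 tick 1 v(2, 3): A3 above F3
  -> R3 @ bar 4 tick 2 v(2, 3): A3 above F3
  -> R3 @ bar 4 tick 3 v(2, 3): A3 above F3
  -> R2 @ bar 5 tick 0 v(1, 2): D3/A3 P5 -> E4/E4 P1 similar
  -> R2 @ bar 5 tick 0 v(1, 3): D3/F3 m3 -> E4/E4 P1 similar
  -> R2 @ bar 5 tick 0 v(2, 3): A3/F3 M3 -> E4/E4 P1 similar
  -> R7 @ bar 5 tick 0 v(1,): D3->E4 leap 14st
  -> R7 @ bar 5 tick 0 v(3,): F3->E4 leap 11st
  -> R3 @ bar 6 tick 0 v(2, 3): F4 above D4
  -> R8 @ bar 6 tick 0 v(0, 3): penult P8 not 3rd/6th
  -> R3 @ bar 6 tick 1 v(2, 3): F4 above D4
  -> R3 @ bar 6 tick 2 v(2, 3): F4 above D4
  -> R3 @ bar 6 tick 3 v(2, 3): F4 above D4
  -> R2 @ bar 7 tick 0 v(1, 2): B3/F4 TT -> C4/G4 P5 similar
  -> R3 @ bar 7 tick 0 v(2, 3): G4 above E4
  -> R3 @ bar 7 tick 1 v(2, 3): G4 above E4
  -> R3 @ bar 7 tick 2 v(2, 3): G4 above E4
  -> R3 @ bar 7 tick 3 v(2, 3): G4 above E4
  -> R6 @ bar 7 tick 3 v(0, 3): closes on M3

(0, 0, R3, (2, 3))
(0, 0, R5, (0, 3))
(0, 1, R3, (2, 3))
(0, 2, R3, (2, 3))
(0, 3, R3, (2, 3))
(2, 0, R2, (0, 3))
(2, 0, R3, (2, 3))
(2, 1, R3, (2, 3))
(2, 2, R3, (2, 3))
(2, 3, R3, (2, 3))
(3, 0, R2, (0, 3))
(3, 0, R3, (2, 3))
(3, 1, R3, (2, 3))
(3, 2, R3, (2, 3))
(3, 3, R3, (2, 3))
(4, 0, R2, (1, 2))
(4, 0, R3, (2, 3))
(4, 0, R4, (0, 2))
(4, 0, R4, (0, 3))
(4, 0, R7, (1,))
(4, 1, R3, (2, 3))
(4, 2, R3, (2, 3))
(4, 3, R3, (2, 3))
(5, 0, R2, (1, 2))
(5, 0, R2, (1, 3))
(5, 0, R2, (2, 3))
(5, 0, R7, (1,))
(5, 0, R7, (3,))
(6, 0, R3, (2, 3))
(6, 0, R8, (0, 3))
(6, 1, R3, (2, 3))
(6, 2, R3, (2, 3))
(6, 3, R3, (2, 3))
(7, 0, R2, (1, 2))
(7, 0, R3, (2, 3))
(7, 1, R3, (2, 3))
(7, 2, R3, (2, 3))
(7, 3, R3, (2, 3))
(7, 3, R6, (0, 3))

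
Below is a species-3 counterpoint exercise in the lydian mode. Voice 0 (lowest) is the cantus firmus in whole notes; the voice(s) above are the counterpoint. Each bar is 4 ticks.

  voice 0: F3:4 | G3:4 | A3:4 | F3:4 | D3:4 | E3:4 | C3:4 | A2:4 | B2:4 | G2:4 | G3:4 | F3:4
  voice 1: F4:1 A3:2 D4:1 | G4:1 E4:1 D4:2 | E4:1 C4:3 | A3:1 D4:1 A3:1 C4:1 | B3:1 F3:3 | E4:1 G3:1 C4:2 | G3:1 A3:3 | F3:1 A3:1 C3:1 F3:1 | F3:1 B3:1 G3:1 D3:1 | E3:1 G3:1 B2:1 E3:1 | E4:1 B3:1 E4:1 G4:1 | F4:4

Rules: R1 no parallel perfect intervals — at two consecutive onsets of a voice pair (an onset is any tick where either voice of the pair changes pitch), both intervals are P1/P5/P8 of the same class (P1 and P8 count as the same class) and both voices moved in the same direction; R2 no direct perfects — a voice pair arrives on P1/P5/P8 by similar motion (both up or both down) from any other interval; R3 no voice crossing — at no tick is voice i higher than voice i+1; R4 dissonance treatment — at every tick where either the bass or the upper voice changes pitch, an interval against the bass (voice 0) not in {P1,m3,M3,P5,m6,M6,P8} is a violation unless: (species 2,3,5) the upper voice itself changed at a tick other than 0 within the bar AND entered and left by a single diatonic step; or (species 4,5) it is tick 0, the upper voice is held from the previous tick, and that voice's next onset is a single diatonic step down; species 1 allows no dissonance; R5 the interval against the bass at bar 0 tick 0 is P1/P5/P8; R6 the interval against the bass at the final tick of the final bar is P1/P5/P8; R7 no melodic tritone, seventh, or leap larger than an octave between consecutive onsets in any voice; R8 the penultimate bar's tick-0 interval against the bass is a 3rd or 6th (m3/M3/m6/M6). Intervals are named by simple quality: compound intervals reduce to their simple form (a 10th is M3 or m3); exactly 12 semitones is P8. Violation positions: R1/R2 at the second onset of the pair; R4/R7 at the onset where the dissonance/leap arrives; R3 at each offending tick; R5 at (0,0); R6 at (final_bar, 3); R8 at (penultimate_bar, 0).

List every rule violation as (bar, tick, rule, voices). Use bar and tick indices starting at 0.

bar 0: v0=F3 v1=F4 downbeat P8
bar 1: v0=G3 v1=G4 downbeat P8
bar 2: v0=A3 v1=E4 downbeat P5
bar 3: v0=F3 v1=A3 downbeat M3
bar 4: v0=D3 v1=B3 downbeat M6
bar 5: v0=E3 v1=E4 downbeat P8
bar 6: v0=C3 v1=G3 downbeat P5
bar 7: v0=A2 v1=F3 downbeat m6
bar 8: v0=B2 v1=F3 downbeat TT
bar 9: v0=G2 v1=E3 downbeat M6
bar 10: v0=G3 v1=E4 downbeat M6
bar 11: v0=F3 v1=F4 downbeat P8
  -> R2 @ bar 1 tick 0 v(0, 1): F3/D4 M6 -> G3/G4 P8 similar
  -> R1 @ bar 2 tick 0 v(0, 1): G3/D4 P5 -> A3/E4 P5 similar
  -> R7 @ bar 4 tick 1 v(1,): B3->F3 leap 6st
  -> R2 @ bar 5 tick 0 v(0, 1): D3/F3 m3 -> E3/E4 P8 similar
  -> R7 @ bar 5 tick 0 v(1,): F3->E4 leap 11st
  -> R2 @ bar 6 tick 0 v(0, 1): E3/C4 m6 -> C3/G3 P5 similar
  -> R4 @ bar 8 tick 0 v(0, 1): B2/F3 TT untreated
  -> R7 @ bar 8 tick 1 v(1,): F3->B3 leap 6st
  -> R1 @ bar 11 tick 0 v(0, 1): G3/G4 P8 -> F3/F4 P8 similar

(1, 0, R2, (0, 1))
(2, 0, R1, (0, 1))
(4, 1, R7, (1,))
(5, 0, R2, (0, 1))
(5, 0, R7, (1,))
(6, 0, R2, (0, 1))
(8, 0, R4, (0, 1))
(8, 1, R7, (1,))
(11, 0, R1, (0, 1))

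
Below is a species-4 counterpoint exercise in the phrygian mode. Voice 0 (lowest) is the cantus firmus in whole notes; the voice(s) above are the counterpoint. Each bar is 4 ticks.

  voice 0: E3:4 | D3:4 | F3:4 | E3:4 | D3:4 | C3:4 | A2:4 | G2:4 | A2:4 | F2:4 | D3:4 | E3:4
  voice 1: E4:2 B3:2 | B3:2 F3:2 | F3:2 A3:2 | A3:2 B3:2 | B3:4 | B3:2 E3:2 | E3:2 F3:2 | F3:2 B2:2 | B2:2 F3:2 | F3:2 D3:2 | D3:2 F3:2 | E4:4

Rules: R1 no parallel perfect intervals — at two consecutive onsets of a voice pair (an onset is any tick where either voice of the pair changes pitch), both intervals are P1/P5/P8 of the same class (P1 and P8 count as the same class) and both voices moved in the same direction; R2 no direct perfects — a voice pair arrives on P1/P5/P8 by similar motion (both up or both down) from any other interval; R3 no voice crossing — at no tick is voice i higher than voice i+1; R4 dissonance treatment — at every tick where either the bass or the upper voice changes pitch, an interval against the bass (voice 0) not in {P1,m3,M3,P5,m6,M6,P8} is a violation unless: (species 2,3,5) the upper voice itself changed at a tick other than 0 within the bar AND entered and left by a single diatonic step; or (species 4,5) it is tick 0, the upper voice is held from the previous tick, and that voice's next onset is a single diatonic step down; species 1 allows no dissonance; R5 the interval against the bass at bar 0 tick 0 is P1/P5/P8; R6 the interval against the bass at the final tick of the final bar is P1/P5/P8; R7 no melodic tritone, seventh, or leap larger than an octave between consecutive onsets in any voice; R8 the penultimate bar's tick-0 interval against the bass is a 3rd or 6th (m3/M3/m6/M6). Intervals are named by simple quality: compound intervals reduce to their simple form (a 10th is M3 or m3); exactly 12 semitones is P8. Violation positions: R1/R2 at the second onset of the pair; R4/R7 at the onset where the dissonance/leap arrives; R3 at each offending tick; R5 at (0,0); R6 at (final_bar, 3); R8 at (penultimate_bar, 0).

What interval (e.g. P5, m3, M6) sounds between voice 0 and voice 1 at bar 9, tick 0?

P8

voice 0=F2 voice 1=F3 -> P8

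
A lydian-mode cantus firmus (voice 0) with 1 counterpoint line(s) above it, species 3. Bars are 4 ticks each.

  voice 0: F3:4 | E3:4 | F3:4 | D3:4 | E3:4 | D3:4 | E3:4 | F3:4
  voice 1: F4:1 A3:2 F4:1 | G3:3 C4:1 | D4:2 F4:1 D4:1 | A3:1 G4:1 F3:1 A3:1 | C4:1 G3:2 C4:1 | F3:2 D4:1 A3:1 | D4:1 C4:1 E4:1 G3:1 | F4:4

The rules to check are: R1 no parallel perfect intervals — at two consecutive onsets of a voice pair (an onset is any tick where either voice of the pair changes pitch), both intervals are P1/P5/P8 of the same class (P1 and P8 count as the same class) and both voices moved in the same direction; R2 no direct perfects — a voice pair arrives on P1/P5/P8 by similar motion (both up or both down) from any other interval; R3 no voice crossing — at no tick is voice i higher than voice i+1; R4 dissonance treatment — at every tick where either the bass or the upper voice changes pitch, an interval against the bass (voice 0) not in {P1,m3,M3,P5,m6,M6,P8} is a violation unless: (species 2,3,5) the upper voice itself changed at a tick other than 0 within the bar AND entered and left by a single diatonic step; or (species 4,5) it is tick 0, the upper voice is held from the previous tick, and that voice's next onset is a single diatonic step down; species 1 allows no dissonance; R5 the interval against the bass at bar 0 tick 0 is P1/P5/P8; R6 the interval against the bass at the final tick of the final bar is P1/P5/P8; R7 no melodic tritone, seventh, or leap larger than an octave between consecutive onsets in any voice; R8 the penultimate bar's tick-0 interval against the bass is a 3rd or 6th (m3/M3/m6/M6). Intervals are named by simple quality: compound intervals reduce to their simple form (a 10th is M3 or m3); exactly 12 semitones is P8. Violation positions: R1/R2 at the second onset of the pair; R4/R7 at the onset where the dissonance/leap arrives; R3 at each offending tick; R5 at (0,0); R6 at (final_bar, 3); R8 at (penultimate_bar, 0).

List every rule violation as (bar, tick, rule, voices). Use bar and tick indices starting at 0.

bar 0: v0=F3 v1=F4 downbeat P8
bar 1: v0=E3 v1=G3 downbeat m3
bar 2: v0=F3 v1=D4 downbeat M6
bar 3: v0=D3 v1=A3 downbeat P5
bar 4: v0=E3 v1=C4 downbeat m6
bar 5: v0=D3 v1=F3 downbeat m3
bar 6: v0=E3 v1=D4 downbeat m7
bar 7: v0=F3 v1=F4 downbeat P8
  -> R7 @ bar 1 tick 0 v(1,): F4->G3 leap 10st
  -> R2 @ bar 3 tick 0 v(0, 1): F3/D4 M6 -> D3/A3 P5 similar
  -> R4 @ bar 3 tick 1 v(0, 1): D3/G4 P4 untreated
  -> R7 @ bar 3 tick 1 v(1,): A3->G4 leap 10st
  -> R7 @ bar 3 tick 2 v(1,): G4->F3 leap 14st
  -> R4 @ bar 6 tick 0 v(0, 1): E3/D4 m7 untreated
  -> R8 @ bar 6 tick 0 v(0, 1): penult m7 not 3rd/6th
  -> R2 @ bar 7 tick 0 v(0, 1): E3/G3 m3 -> F3/F4 P8 similar
  -> R7 @ bar 7 tick 0 v(1,): G3->F4 leap 10st

(1, 0, R7, (1,))
(3, 0, R2, (0, 1))
(3, 1, R4, (0, 1))
(3, 1, R7, (1,))
(3, 2, R7, (1,))
(6, 0, R4, (0, 1))
(6, 0, R8, (0, 1))
(7, 0, R2, (0, 1))
(7, 0, R7, (1,))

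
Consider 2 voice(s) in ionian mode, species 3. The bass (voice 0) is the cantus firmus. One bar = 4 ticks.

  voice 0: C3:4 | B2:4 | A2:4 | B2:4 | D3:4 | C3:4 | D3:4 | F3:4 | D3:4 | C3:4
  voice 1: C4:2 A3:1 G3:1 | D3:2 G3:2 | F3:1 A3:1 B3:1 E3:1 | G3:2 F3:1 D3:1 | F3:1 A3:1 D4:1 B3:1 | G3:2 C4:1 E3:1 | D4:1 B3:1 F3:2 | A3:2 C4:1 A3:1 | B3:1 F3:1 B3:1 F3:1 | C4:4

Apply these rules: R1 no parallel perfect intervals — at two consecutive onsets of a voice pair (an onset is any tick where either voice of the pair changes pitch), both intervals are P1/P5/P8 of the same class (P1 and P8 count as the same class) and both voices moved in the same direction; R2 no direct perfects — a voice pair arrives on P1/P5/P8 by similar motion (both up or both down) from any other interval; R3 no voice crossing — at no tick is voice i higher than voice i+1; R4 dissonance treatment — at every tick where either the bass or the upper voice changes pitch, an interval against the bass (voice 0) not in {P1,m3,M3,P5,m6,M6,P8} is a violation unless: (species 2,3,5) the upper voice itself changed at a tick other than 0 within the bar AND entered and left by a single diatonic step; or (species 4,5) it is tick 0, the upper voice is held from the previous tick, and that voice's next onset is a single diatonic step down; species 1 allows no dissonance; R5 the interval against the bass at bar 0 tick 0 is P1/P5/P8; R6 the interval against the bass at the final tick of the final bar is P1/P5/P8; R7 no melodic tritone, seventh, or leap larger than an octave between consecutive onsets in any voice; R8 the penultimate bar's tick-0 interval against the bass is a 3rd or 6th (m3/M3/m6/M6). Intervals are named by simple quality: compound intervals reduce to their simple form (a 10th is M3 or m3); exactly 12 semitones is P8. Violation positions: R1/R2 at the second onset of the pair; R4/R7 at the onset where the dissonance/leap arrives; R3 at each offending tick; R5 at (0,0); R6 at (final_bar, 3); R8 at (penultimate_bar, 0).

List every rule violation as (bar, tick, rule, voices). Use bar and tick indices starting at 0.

bar 0: v0=C3 v1=C4 downbeat P8
bar 1: v0=B2 v1=D3 downbeat m3
bar 2: v0=A2 v1=F3 downbeat m6
bar 3: v0=B2 v1=G3 downbeat m6
bar 4: v0=D3 v1=F3 downbeat m3
bar 5: v0=C3 v1=G3 downbeat P5
bar 6: v0=D3 v1=D4 downbeat P8
bar 7: v0=F3 v1=A3 downbeat M3
bar 8: v0=D3 v1=B3 downbeat M6
bar 9: v0=C3 v1=C4 downbeat P8
  -> R4 @ bar 2 tick 2 v(0, 1): A2/B3 M2 untreated
  -> R4 @ bar 3 tick 2 v(0, 1): B2/F3 TT untreated
  -> R2 @ bar 5 tick 0 v(0, 1): D3/B3 M6 -> C3/G3 P5 similar
  -> R2 @ bar 6 tick 0 v(0, 1): C3/E3 M3 -> D3/D4 P8 similar
  -> R7 @ bar 6 tick 0 v(1,): E3->D4 leap 10st
  -> R7 @ bar 6 tick 2 v(1,): B3->F3 leap 6st
  -> R7 @ bar 8 tick 1 v(1,): B3->F3 leap 6st
  -> R7 @ bar 8 tick 2 v(1,): F3->B3 leap 6st
  -> R7 @ bar 8 tick 3 v(1,): B3->F3 leap 6st

(2, 2, R4, (0, 1))
(3, 2, R4, (0, 1))
(5, 0, R2, (0, 1))
(6, 0, R2, (0, 1))
(6, 0, R7, (1,))
(6, 2, R7, (1,))
(8, 1, R7, (1,))
(8, 2, R7, (1,))
(8, 3, R7, (1,))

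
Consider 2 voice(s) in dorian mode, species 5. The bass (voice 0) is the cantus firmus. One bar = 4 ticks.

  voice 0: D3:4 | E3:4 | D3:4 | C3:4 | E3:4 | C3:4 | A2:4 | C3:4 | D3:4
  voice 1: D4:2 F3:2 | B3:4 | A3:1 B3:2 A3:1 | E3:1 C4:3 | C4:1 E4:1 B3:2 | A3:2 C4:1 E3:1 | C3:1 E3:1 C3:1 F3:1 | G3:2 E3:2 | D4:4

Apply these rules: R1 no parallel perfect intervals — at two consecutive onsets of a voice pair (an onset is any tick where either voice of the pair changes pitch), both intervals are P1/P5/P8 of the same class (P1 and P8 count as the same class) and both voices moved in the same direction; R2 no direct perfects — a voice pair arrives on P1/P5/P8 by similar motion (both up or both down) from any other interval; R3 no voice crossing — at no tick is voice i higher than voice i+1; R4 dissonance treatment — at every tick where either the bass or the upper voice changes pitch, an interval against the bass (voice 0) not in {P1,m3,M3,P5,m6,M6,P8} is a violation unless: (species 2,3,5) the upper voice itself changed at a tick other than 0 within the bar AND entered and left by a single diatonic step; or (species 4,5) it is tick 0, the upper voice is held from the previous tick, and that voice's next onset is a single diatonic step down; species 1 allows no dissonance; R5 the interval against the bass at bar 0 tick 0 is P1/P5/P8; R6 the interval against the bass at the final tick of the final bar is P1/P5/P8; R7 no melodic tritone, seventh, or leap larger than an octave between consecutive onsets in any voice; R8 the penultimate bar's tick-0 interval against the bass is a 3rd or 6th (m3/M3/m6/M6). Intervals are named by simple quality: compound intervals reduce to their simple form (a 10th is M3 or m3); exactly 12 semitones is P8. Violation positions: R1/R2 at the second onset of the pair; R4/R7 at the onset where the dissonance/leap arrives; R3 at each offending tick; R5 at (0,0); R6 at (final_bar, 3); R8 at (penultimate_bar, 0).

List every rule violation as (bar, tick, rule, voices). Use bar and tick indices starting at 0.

bar 0: v0=D3 v1=D4 downbeat P8
bar 1: v0=E3 v1=B3 downbeat P5
bar 2: v0=D3 v1=A3 downbeat P5
bar 3: v0=C3 v1=E3 downbeat M3
bar 4: v0=E3 v1=C4 downbeat m6
bar 5: v0=C3 v1=A3 downbeat M6
bar 6: v0=A2 v1=C3 downbeat m3
bar 7: v0=C3 v1=G3 downbeat P5
bar 8: v0=D3 v1=D4 downbeat P8
  -> R2 @ bar 1 tick 0 v(0, 1): D3/F3 m3 -> E3/B3 P5 similar
  -> R7 @ bar 1 tick 0 v(1,): F3->B3 leap 6st
  -> R1 @ bar 2 tick 0 v(0, 1): E3/B3 P5 -> D3/A3 P5 similar
  -> R2 @ bar 7 tick 0 v(0, 1): A2/F3 m6 -> C3/G3 P5 similar
  -> R8 @ bar 7 tick 0 v(0, 1): penult P5 not 3rd/6th
  -> R2 @ bar 8 tick 0 v(0, 1): C3/E3 M3 -> D3/D4 P8 similar
  -> R7 @ bar 8 tick 0 v(1,): E3->D4 leap 10st

(1, 0, R2, (0, 1))
(1, 0, R7, (1,))
(2, 0, R1, (0, 1))
(7, 0, R2, (0, 1))
(7, 0, R8, (0, 1))
(8, 0, R2, (0, 1))
(8, 0, R7, (1,))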